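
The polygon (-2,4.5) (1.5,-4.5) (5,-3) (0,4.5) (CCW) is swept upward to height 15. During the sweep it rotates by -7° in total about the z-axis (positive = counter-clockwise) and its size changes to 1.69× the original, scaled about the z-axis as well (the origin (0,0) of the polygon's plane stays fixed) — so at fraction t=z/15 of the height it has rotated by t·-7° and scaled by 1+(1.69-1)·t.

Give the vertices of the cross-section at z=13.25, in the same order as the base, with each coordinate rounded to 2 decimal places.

t = z/height = 13.25/15 = 0.883333
s = 1 + (scale-1)·z/height = 1 + (1.69-1)·13.25/15 = 1.609500
θ = twist·z/height = -7°·13.25/15 = -6.1833° = -0.107920 rad
cos θ = 0.994182, sin θ = -0.107710 (intermediates below are computed at full precision and shown rounded to 5 d.p.)
v1: (-2,4.5) → rotate → (-1.50367,4.68924) → ×s → (-2.42016,7.54733) → (-2.42,7.55)
v2: (1.5,-4.5) → rotate → (1.00658,-4.63539) → ×s → (1.62009,-7.46065) → (1.62,-7.46)
v3: (5,-3) → rotate → (4.64778,-3.52110) → ×s → (7.48060,-5.66721) → (7.48,-5.67)
v4: (0,4.5) → rotate → (0.48470,4.47382) → ×s → (0.78012,7.20061) → (0.78,7.20)

Cross-section at z=13.25: (-2.42,7.55) (1.62,-7.46) (7.48,-5.67) (0.78,7.20)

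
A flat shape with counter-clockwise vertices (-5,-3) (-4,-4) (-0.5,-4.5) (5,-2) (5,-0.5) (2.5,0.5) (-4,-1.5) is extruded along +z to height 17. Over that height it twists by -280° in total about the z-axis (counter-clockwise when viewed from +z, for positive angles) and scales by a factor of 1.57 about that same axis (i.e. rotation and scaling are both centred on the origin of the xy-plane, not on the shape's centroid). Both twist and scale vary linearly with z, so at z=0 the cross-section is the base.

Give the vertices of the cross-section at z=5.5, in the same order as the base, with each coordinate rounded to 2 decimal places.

Cross-section at z=5.5: (-3.49,5.96) (-4.69,4.79) (-5.32,0.65) (-2.43,-5.90) (-0.65,-5.92) (0.56,-2.97) (-1.73,4.76)

t = z/height = 5.5/17 = 0.323529
s = 1 + (scale-1)·z/height = 1 + (1.57-1)·5.5/17 = 1.184412
θ = twist·z/height = -280°·5.5/17 = -90.5882° = -1.581063 rad
cos θ = -0.010266, sin θ = -0.999947 (intermediates below are computed at full precision and shown rounded to 5 d.p.)
v1: (-5,-3) → rotate → (-2.94851,5.03054) → ×s → (-3.49225,5.95823) → (-3.49,5.96)
v2: (-4,-4) → rotate → (-3.95872,4.04086) → ×s → (-4.68876,4.78604) → (-4.69,4.79)
v3: (-0.5,-4.5) → rotate → (-4.49463,0.54617) → ×s → (-5.32349,0.64689) → (-5.32,0.65)
v4: (5,-2) → rotate → (-2.05123,-4.97920) → ×s → (-2.42950,-5.89743) → (-2.43,-5.90)
v5: (5,-0.5) → rotate → (-0.55131,-4.99460) → ×s → (-0.65297,-5.91567) → (-0.65,-5.92)
v6: (2.5,0.5) → rotate → (0.47431,-2.50500) → ×s → (0.56178,-2.96695) → (0.56,-2.97)
v7: (-4,-1.5) → rotate → (-1.45886,4.01519) → ×s → (-1.72789,4.75564) → (-1.73,4.76)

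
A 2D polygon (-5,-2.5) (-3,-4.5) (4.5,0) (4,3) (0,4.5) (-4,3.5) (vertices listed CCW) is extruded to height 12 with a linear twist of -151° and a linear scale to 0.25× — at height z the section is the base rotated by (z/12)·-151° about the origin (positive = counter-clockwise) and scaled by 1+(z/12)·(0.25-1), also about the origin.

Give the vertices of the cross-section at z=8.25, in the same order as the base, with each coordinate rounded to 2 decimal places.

Cross-section at z=8.25: (-0.60,2.64) (-1.77,1.93) (-0.52,-2.12) (0.95,-2.23) (2.12,-0.52) (2.11,1.48)

t = z/height = 8.25/12 = 0.6875
s = 1 + (scale-1)·z/height = 1 + (0.25-1)·8.25/12 = 0.484375
θ = twist·z/height = -151°·8.25/12 = -103.8125° = -1.811870 rad
cos θ = -0.238745, sin θ = -0.971082 (intermediates below are computed at full precision and shown rounded to 5 d.p.)
v1: (-5,-2.5) → rotate → (-1.23398,5.45227) → ×s → (-0.59771,2.64095) → (-0.60,2.64)
v2: (-3,-4.5) → rotate → (-3.65363,3.98760) → ×s → (-1.76973,1.93149) → (-1.77,1.93)
v3: (4.5,0) → rotate → (-1.07435,-4.36987) → ×s → (-0.52039,-2.11666) → (-0.52,-2.12)
v4: (4,3) → rotate → (1.95827,-4.60056) → ×s → (0.94853,-2.22840) → (0.95,-2.23)
v5: (0,4.5) → rotate → (4.36987,-1.07435) → ×s → (2.11666,-0.52039) → (2.12,-0.52)
v6: (-4,3.5) → rotate → (4.35377,3.04872) → ×s → (2.10886,1.47672) → (2.11,1.48)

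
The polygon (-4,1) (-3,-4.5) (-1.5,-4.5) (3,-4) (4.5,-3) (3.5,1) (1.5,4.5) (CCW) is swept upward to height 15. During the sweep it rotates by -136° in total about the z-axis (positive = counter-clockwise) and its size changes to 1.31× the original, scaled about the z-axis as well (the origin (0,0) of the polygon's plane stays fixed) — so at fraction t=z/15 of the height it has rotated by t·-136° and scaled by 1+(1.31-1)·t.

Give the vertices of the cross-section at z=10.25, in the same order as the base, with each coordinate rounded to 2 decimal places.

Cross-section at z=10.25: (1.46,4.78) (-5.26,3.91) (-5.35,2.09) (-5.03,-3.38) (-3.91,-5.26) (0.99,-4.30) (5.35,-2.09)

t = z/height = 10.25/15 = 0.683333
s = 1 + (scale-1)·z/height = 1 + (1.31-1)·10.25/15 = 1.211833
θ = twist·z/height = -136°·10.25/15 = -92.9333° = -1.621993 rad
cos θ = -0.051174, sin θ = -0.998690 (intermediates below are computed at full precision and shown rounded to 5 d.p.)
v1: (-4,1) → rotate → (1.20339,3.94359) → ×s → (1.45830,4.77897) → (1.46,4.78)
v2: (-3,-4.5) → rotate → (-4.34058,3.22635) → ×s → (-5.26006,3.90980) → (-5.26,3.91)
v3: (-1.5,-4.5) → rotate → (-4.41734,1.72832) → ×s → (-5.35308,2.09443) → (-5.35,2.09)
v4: (3,-4) → rotate → (-4.14828,-2.79137) → ×s → (-5.02703,-3.38268) → (-5.03,-3.38)
v5: (4.5,-3) → rotate → (-3.22635,-4.34058) → ×s → (-3.90980,-5.26006) → (-3.91,-5.26)
v6: (3.5,1) → rotate → (0.81958,-3.54659) → ×s → (0.99320,-4.29787) → (0.99,-4.30)
v7: (1.5,4.5) → rotate → (4.41734,-1.72832) → ×s → (5.35308,-2.09443) → (5.35,-2.09)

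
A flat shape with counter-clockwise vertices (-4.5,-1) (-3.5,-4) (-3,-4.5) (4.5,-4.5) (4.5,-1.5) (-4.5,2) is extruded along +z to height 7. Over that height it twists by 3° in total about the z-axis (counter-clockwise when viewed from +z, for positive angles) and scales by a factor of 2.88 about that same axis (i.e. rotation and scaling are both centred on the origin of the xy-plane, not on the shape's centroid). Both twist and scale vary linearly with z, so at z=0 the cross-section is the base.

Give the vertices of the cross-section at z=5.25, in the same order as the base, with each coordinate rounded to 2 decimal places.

t = z/height = 5.25/7 = 0.75
s = 1 + (scale-1)·z/height = 1 + (2.88-1)·5.25/7 = 2.410000
θ = twist·z/height = 3°·5.25/7 = 2.2500° = 0.039270 rad
cos θ = 0.999229, sin θ = 0.039260 (intermediates below are computed at full precision and shown rounded to 5 d.p.)
v1: (-4.5,-1) → rotate → (-4.45727,-1.17590) → ×s → (-10.74202,-2.83391) → (-10.74,-2.83)
v2: (-3.5,-4) → rotate → (-3.34026,-4.13433) → ×s → (-8.05003,-9.96372) → (-8.05,-9.96)
v3: (-3,-4.5) → rotate → (-2.82102,-4.61431) → ×s → (-6.79865,-11.12049) → (-6.80,-11.12)
v4: (4.5,-4.5) → rotate → (4.67320,-4.31986) → ×s → (11.26241,-10.41087) → (11.26,-10.41)
v5: (4.5,-1.5) → rotate → (4.55542,-1.32217) → ×s → (10.97856,-3.18644) → (10.98,-3.19)
v6: (-4.5,2) → rotate → (-4.57505,1.82179) → ×s → (-11.02587,4.39051) → (-11.03,4.39)

Cross-section at z=5.25: (-10.74,-2.83) (-8.05,-9.96) (-6.80,-11.12) (11.26,-10.41) (10.98,-3.19) (-11.03,4.39)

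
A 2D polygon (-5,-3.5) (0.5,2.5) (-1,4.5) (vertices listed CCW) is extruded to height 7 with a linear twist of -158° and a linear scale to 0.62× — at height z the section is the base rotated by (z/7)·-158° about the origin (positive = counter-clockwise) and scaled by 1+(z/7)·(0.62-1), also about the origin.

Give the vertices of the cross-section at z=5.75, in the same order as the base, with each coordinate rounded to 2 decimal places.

Cross-section at z=5.75: (0.35,4.18) (1.10,-1.36) (2.82,-1.45)

t = z/height = 5.75/7 = 0.821429
s = 1 + (scale-1)·z/height = 1 + (0.62-1)·5.75/7 = 0.687857
θ = twist·z/height = -158°·5.75/7 = -129.7857° = -2.265188 rad
cos θ = -0.639918, sin θ = -0.768443 (intermediates below are computed at full precision and shown rounded to 5 d.p.)
v1: (-5,-3.5) → rotate → (0.51004,6.08193) → ×s → (0.35083,4.18350) → (0.35,4.18)
v2: (0.5,2.5) → rotate → (1.60115,-1.98402) → ×s → (1.10136,-1.36472) → (1.10,-1.36)
v3: (-1,4.5) → rotate → (4.09791,-2.11119) → ×s → (2.81878,-1.45220) → (2.82,-1.45)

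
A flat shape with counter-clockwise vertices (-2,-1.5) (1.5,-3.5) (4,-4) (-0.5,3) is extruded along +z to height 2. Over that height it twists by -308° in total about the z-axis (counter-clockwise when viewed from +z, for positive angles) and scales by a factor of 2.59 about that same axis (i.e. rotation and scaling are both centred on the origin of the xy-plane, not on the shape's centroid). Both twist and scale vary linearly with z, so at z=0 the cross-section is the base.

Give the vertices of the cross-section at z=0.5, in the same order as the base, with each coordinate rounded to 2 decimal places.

t = z/height = 0.5/2 = 0.25
s = 1 + (scale-1)·z/height = 1 + (2.59-1)·0.5/2 = 1.397500
θ = twist·z/height = -308°·0.5/2 = -77.0000° = -1.343904 rad
cos θ = 0.224951, sin θ = -0.974370 (intermediates below are computed at full precision and shown rounded to 5 d.p.)
v1: (-2,-1.5) → rotate → (-1.91146,1.61131) → ×s → (-2.67126,2.25181) → (-2.67,2.25)
v2: (1.5,-3.5) → rotate → (-3.07287,-2.24888) → ×s → (-4.29433,-3.14282) → (-4.29,-3.14)
v3: (4,-4) → rotate → (-2.99768,-4.79728) → ×s → (-4.18925,-6.70421) → (-4.19,-6.70)
v4: (-0.5,3) → rotate → (2.81063,1.16204) → ×s → (3.92786,1.62395) → (3.93,1.62)

Cross-section at z=0.5: (-2.67,2.25) (-4.29,-3.14) (-4.19,-6.70) (3.93,1.62)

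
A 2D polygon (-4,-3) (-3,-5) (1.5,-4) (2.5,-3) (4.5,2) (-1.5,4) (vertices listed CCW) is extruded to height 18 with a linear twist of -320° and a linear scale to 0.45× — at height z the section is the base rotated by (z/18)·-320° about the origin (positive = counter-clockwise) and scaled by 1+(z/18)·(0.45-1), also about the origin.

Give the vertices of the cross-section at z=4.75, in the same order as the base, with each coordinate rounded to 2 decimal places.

Cross-section at z=4.75: (-2.88,3.16) (-4.50,2.14) (-3.28,-1.61) (-2.35,-2.38) (2.07,-3.66) (3.28,1.61)

t = z/height = 4.75/18 = 0.263889
s = 1 + (scale-1)·z/height = 1 + (0.45-1)·4.75/18 = 0.854861
θ = twist·z/height = -320°·4.75/18 = -84.4444° = -1.473834 rad
cos θ = 0.096811, sin θ = -0.995303 (intermediates below are computed at full precision and shown rounded to 5 d.p.)
v1: (-4,-3) → rotate → (-3.37315,3.69078) → ×s → (-2.88358,3.15510) → (-2.88,3.16)
v2: (-3,-5) → rotate → (-5.26695,2.50185) → ×s → (-4.50251,2.13874) → (-4.50,2.14)
v3: (1.5,-4) → rotate → (-3.83599,-1.88020) → ×s → (-3.27924,-1.60731) → (-3.28,-1.61)
v4: (2.5,-3) → rotate → (-2.74388,-2.77869) → ×s → (-2.34564,-2.37539) → (-2.35,-2.38)
v5: (4.5,2) → rotate → (2.42625,-4.28524) → ×s → (2.07411,-3.66329) → (2.07,-3.66)
v6: (-1.5,4) → rotate → (3.83599,1.88020) → ×s → (3.27924,1.60731) → (3.28,1.61)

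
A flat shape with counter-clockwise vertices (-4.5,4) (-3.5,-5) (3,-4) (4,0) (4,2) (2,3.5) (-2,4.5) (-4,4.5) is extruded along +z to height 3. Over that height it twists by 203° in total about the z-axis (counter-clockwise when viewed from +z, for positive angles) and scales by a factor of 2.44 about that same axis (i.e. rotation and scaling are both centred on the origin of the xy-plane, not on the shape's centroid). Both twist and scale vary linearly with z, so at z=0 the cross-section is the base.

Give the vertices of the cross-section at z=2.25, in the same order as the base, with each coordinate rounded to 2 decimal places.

Cross-section at z=2.25: (4.41,-11.72) (11.29,5.81) (-1.65,10.27) (-7.36,3.87) (-9.30,0.19) (-7.07,-4.51) (-0.68,-10.22) (3.00,-12.16)

t = z/height = 2.25/3 = 0.75
s = 1 + (scale-1)·z/height = 1 + (2.44-1)·2.25/3 = 2.080000
θ = twist·z/height = 203°·2.25/3 = 152.2500° = 2.657264 rad
cos θ = -0.884988, sin θ = 0.465615 (intermediates below are computed at full precision and shown rounded to 5 d.p.)
v1: (-4.5,4) → rotate → (2.11999,-5.63522) → ×s → (4.40957,-11.72125) → (4.41,-11.72)
v2: (-3.5,-5) → rotate → (5.42553,2.79529) → ×s → (11.28510,5.81420) → (11.29,5.81)
v3: (3,-4) → rotate → (-0.79250,4.93679) → ×s → (-1.64841,10.26853) → (-1.65,10.27)
v4: (4,0) → rotate → (-3.53995,1.86246) → ×s → (-7.36310,3.87391) → (-7.36,3.87)
v5: (4,2) → rotate → (-4.47118,0.09248) → ×s → (-9.30005,0.19236) → (-9.30,0.19)
v6: (2,3.5) → rotate → (-3.39963,-2.16623) → ×s → (-7.07122,-4.50575) → (-7.07,-4.51)
v7: (-2,4.5) → rotate → (-0.32529,-4.91367) → ×s → (-0.67660,-10.22044) → (-0.68,-10.22)
v8: (-4,4.5) → rotate → (1.44469,-5.84490) → ×s → (3.00495,-12.15740) → (3.00,-12.16)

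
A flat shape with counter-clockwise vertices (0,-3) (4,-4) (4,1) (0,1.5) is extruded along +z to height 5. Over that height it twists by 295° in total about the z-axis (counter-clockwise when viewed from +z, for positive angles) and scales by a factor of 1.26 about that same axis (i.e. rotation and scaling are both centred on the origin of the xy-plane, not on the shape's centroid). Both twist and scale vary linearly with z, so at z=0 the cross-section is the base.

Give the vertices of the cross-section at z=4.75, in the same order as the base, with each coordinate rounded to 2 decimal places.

Cross-section at z=4.75: (-3.68,-0.67) (-4.02,-5.80) (2.11,-4.69) (1.84,0.33)

t = z/height = 4.75/5 = 0.95
s = 1 + (scale-1)·z/height = 1 + (1.26-1)·4.75/5 = 1.247000
θ = twist·z/height = 295°·4.75/5 = 280.2500° = 4.891285 rad
cos θ = 0.177944, sin θ = -0.984041 (intermediates below are computed at full precision and shown rounded to 5 d.p.)
v1: (0,-3) → rotate → (-2.95212,-0.53383) → ×s → (-3.68130,-0.66569) → (-3.68,-0.67)
v2: (4,-4) → rotate → (-3.22439,-4.64794) → ×s → (-4.02081,-5.79598) → (-4.02,-5.80)
v3: (4,1) → rotate → (1.69581,-3.75822) → ×s → (2.11468,-4.68650) → (2.11,-4.69)
v4: (0,1.5) → rotate → (1.47606,0.26692) → ×s → (1.84065,0.33284) → (1.84,0.33)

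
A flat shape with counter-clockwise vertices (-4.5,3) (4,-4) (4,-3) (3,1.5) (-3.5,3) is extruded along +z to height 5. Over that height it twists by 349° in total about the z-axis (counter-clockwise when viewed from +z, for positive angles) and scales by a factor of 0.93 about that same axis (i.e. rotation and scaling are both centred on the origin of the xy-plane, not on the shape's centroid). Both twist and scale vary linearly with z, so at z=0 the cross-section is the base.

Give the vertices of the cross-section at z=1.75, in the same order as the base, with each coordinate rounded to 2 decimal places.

Cross-section at z=1.75: (-0.14,-5.27) (1.23,5.38) (0.40,4.86) (-2.80,1.70) (-0.66,-4.45)

t = z/height = 1.75/5 = 0.35
s = 1 + (scale-1)·z/height = 1 + (0.93-1)·1.75/5 = 0.975500
θ = twist·z/height = 349°·1.75/5 = 122.1500° = 2.131920 rad
cos θ = -0.532138, sin θ = 0.846658 (intermediates below are computed at full precision and shown rounded to 5 d.p.)
v1: (-4.5,3) → rotate → (-0.14535,-5.40637) → ×s → (-0.14179,-5.27392) → (-0.14,-5.27)
v2: (4,-4) → rotate → (1.25808,5.51518) → ×s → (1.22726,5.38006) → (1.23,5.38)
v3: (4,-3) → rotate → (0.41142,4.98304) → ×s → (0.40134,4.86096) → (0.40,4.86)
v4: (3,1.5) → rotate → (-2.86640,1.74177) → ×s → (-2.79617,1.69909) → (-2.80,1.70)
v5: (-3.5,3) → rotate → (-0.67749,-4.55972) → ×s → (-0.66089,-4.44800) → (-0.66,-4.45)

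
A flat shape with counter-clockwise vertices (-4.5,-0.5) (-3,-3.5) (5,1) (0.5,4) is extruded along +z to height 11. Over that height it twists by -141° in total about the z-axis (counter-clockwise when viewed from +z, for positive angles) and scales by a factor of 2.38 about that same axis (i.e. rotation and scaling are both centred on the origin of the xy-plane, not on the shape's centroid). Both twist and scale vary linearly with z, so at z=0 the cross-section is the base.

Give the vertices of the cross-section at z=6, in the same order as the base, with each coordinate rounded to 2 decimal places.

Cross-section at z=6: (-2.64,7.48) (-7.17,3.73) (3.69,-8.14) (7.03,0.73)

t = z/height = 6/11 = 0.545455
s = 1 + (scale-1)·z/height = 1 + (2.38-1)·6/11 = 1.752727
θ = twist·z/height = -141°·6/11 = -76.9091° = -1.342317 rad
cos θ = 0.226497, sin θ = -0.974012 (intermediates below are computed at full precision and shown rounded to 5 d.p.)
v1: (-4.5,-0.5) → rotate → (-1.50624,4.26981) → ×s → (-2.64003,7.48380) → (-2.64,7.48)
v2: (-3,-3.5) → rotate → (-4.08853,2.12930) → ×s → (-7.16608,3.73208) → (-7.17,3.73)
v3: (5,1) → rotate → (2.10650,-4.64356) → ×s → (3.69211,-8.13890) → (3.69,-8.14)
v4: (0.5,4) → rotate → (4.00930,0.41898) → ×s → (7.02720,0.73436) → (7.03,0.73)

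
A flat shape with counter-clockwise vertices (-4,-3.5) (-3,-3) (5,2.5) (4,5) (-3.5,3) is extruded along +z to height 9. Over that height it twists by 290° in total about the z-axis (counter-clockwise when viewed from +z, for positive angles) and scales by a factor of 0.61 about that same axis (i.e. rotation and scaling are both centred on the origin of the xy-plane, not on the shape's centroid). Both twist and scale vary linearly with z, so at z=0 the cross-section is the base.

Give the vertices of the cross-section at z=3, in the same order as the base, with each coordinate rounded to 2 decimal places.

Cross-section at z=3: (3.43,-3.10) (2.90,-2.29) (-2.67,4.07) (-4.72,2.95) (-2.24,-3.33)

t = z/height = 3/9 = 0.333333
s = 1 + (scale-1)·z/height = 1 + (0.61-1)·3/9 = 0.870000
θ = twist·z/height = 290°·3/9 = 96.6667° = 1.687152 rad
cos θ = -0.116093, sin θ = 0.993238 (intermediates below are computed at full precision and shown rounded to 5 d.p.)
v1: (-4,-3.5) → rotate → (3.94071,-3.56663) → ×s → (3.42841,-3.10297) → (3.43,-3.10)
v2: (-3,-3) → rotate → (3.32799,-2.63144) → ×s → (2.89535,-2.28935) → (2.90,-2.29)
v3: (5,2.5) → rotate → (-3.06356,4.67596) → ×s → (-2.66530,4.06808) → (-2.67,4.07)
v4: (4,5) → rotate → (-5.43056,3.39249) → ×s → (-4.72459,2.95147) → (-4.72,2.95)
v5: (-3.5,3) → rotate → (-2.57339,-3.82461) → ×s → (-2.23885,-3.32741) → (-2.24,-3.33)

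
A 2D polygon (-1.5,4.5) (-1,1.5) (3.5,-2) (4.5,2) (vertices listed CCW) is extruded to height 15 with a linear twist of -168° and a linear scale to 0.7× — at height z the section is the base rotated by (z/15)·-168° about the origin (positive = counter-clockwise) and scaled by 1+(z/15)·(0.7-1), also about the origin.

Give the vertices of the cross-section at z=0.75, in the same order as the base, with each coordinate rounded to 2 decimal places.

Cross-section at z=0.75: (-0.81,4.60) (-0.76,1.61) (3.12,-2.45) (4.67,1.30)

t = z/height = 0.75/15 = 0.05
s = 1 + (scale-1)·z/height = 1 + (0.7-1)·0.75/15 = 0.985000
θ = twist·z/height = -168°·0.75/15 = -8.4000° = -0.146608 rad
cos θ = 0.989272, sin θ = -0.146083 (intermediates below are computed at full precision and shown rounded to 5 d.p.)
v1: (-1.5,4.5) → rotate → (-0.82653,4.67085) → ×s → (-0.81414,4.60079) → (-0.81,4.60)
v2: (-1,1.5) → rotate → (-0.77015,1.62999) → ×s → (-0.75860,1.60554) → (-0.76,1.61)
v3: (3.5,-2) → rotate → (3.17029,-2.48984) → ×s → (3.12273,-2.45249) → (3.12,-2.45)
v4: (4.5,2) → rotate → (4.74389,1.32117) → ×s → (4.67273,1.30135) → (4.67,1.30)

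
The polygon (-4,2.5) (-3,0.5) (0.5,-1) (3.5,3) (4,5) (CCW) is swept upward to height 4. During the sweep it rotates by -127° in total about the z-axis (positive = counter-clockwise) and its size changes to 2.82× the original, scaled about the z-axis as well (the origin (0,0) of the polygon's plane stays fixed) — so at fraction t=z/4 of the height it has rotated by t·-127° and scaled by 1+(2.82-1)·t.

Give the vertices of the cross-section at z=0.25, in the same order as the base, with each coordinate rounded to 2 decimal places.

t = z/height = 0.25/4 = 0.0625
s = 1 + (scale-1)·z/height = 1 + (2.82-1)·0.25/4 = 1.113750
θ = twist·z/height = -127°·0.25/4 = -7.9375° = -0.138536 rad
cos θ = 0.990419, sin θ = -0.138093 (intermediates below are computed at full precision and shown rounded to 5 d.p.)
v1: (-4,2.5) → rotate → (-3.61645,3.02842) → ×s → (-4.02782,3.37290) → (-4.03,3.37)
v2: (-3,0.5) → rotate → (-2.90221,0.90949) → ×s → (-3.23234,1.01294) → (-3.23,1.01)
v3: (0.5,-1) → rotate → (0.35712,-1.05947) → ×s → (0.39774,-1.17998) → (0.40,-1.18)
v4: (3.5,3) → rotate → (3.88075,2.48793) → ×s → (4.32218,2.77094) → (4.32,2.77)
v5: (4,5) → rotate → (4.65214,4.39973) → ×s → (5.18132,4.90019) → (5.18,4.90)

Cross-section at z=0.25: (-4.03,3.37) (-3.23,1.01) (0.40,-1.18) (4.32,2.77) (5.18,4.90)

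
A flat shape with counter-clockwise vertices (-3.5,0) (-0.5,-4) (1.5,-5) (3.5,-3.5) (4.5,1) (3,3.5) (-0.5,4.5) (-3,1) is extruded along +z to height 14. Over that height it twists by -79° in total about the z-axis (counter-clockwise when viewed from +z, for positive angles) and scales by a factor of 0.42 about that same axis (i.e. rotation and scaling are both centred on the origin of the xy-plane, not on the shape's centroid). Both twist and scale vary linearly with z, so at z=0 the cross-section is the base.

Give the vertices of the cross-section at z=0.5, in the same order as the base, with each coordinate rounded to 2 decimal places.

Cross-section at z=0.5: (-3.42,0.17) (-0.68,-3.89) (1.23,-4.96) (3.25,-3.59) (4.45,0.76) (3.10,3.28) (-0.27,4.43) (-2.89,1.12)

t = z/height = 0.5/14 = 0.0357143
s = 1 + (scale-1)·z/height = 1 + (0.42-1)·0.5/14 = 0.979286
θ = twist·z/height = -79°·0.5/14 = -2.8214° = -0.049243 rad
cos θ = 0.998788, sin θ = -0.049223 (intermediates below are computed at full precision and shown rounded to 5 d.p.)
v1: (-3.5,0) → rotate → (-3.49576,0.17228) → ×s → (-3.42335,0.16871) → (-3.42,0.17)
v2: (-0.5,-4) → rotate → (-0.69629,-3.97054) → ×s → (-0.68186,-3.88829) → (-0.68,-3.89)
v3: (1.5,-5) → rotate → (1.25207,-5.06777) → ×s → (1.22613,-4.96280) → (1.23,-4.96)
v4: (3.5,-3.5) → rotate → (3.32348,-3.66804) → ×s → (3.25463,-3.59206) → (3.25,-3.59)
v5: (4.5,1) → rotate → (4.54377,0.77728) → ×s → (4.44965,0.76118) → (4.45,0.76)
v6: (3,3.5) → rotate → (3.16865,3.34809) → ×s → (3.10301,3.27873) → (3.10,3.28)
v7: (-0.5,4.5) → rotate → (-0.27789,4.51916) → ×s → (-0.27213,4.42555) → (-0.27,4.43)
v8: (-3,1) → rotate → (-2.94714,1.14646) → ×s → (-2.88609,1.12271) → (-2.89,1.12)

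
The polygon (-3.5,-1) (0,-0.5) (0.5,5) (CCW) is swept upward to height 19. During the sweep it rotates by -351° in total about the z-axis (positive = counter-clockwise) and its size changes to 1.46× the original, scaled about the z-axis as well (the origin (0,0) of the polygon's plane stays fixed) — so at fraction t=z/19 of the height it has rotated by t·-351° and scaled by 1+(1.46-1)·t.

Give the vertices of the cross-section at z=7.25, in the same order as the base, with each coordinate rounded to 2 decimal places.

Cross-section at z=7.25: (2.01,3.78) (-0.42,0.41) (3.82,-4.50)

t = z/height = 7.25/19 = 0.381579
s = 1 + (scale-1)·z/height = 1 + (1.46-1)·7.25/19 = 1.175526
θ = twist·z/height = -351°·7.25/19 = -133.9342° = -2.337593 rad
cos θ = -0.693832, sin θ = -0.720137 (intermediates below are computed at full precision and shown rounded to 5 d.p.)
v1: (-3.5,-1) → rotate → (1.70827,3.21431) → ×s → (2.00812,3.77851) → (2.01,3.78)
v2: (0,-0.5) → rotate → (-0.36007,0.34692) → ×s → (-0.42327,0.40781) → (-0.42,0.41)
v3: (0.5,5) → rotate → (3.25377,-3.82923) → ×s → (3.82489,-4.50136) → (3.82,-4.50)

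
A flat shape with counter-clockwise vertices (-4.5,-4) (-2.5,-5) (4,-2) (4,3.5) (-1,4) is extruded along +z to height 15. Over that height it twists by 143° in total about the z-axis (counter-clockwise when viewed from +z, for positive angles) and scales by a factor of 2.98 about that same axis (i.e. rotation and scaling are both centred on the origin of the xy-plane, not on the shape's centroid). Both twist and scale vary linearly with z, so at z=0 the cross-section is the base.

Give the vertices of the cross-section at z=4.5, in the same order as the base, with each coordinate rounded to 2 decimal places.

t = z/height = 4.5/15 = 0.3
s = 1 + (scale-1)·z/height = 1 + (2.98-1)·4.5/15 = 1.594000
θ = twist·z/height = 143°·4.5/15 = 42.9000° = 0.748746 rad
cos θ = 0.732543, sin θ = 0.680721 (intermediates below are computed at full precision and shown rounded to 5 d.p.)
v1: (-4.5,-4) → rotate → (-0.57356,-5.99342) → ×s → (-0.91425,-9.55350) → (-0.91,-9.55)
v2: (-2.5,-5) → rotate → (1.57225,-5.36452) → ×s → (2.50616,-8.55104) → (2.51,-8.55)
v3: (4,-2) → rotate → (4.29161,1.25780) → ×s → (6.84083,2.00493) → (6.84,2.00)
v4: (4,3.5) → rotate → (0.54765,5.28678) → ×s → (0.87295,8.42713) → (0.87,8.43)
v5: (-1,4) → rotate → (-3.45543,2.24945) → ×s → (-5.50795,3.58562) → (-5.51,3.59)

Cross-section at z=4.5: (-0.91,-9.55) (2.51,-8.55) (6.84,2.00) (0.87,8.43) (-5.51,3.59)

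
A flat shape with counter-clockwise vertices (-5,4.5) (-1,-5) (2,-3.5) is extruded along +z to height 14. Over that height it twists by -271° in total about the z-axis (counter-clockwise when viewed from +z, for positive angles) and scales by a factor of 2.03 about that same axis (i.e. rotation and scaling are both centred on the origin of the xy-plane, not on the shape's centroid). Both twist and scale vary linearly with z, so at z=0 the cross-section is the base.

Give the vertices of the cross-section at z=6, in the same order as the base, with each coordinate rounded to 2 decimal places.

t = z/height = 6/14 = 0.428571
s = 1 + (scale-1)·z/height = 1 + (2.03-1)·6/14 = 1.441429
θ = twist·z/height = -271°·6/14 = -116.1429° = -2.027075 rad
cos θ = -0.440611, sin θ = -0.897698 (intermediates below are computed at full precision and shown rounded to 5 d.p.)
v1: (-5,4.5) → rotate → (6.24270,2.50574) → ×s → (8.99840,3.61185) → (9.00,3.61)
v2: (-1,-5) → rotate → (-4.04788,3.10075) → ×s → (-5.83473,4.46951) → (-5.83,4.47)
v3: (2,-3.5) → rotate → (-4.02317,-0.25326) → ×s → (-5.79911,-0.36505) → (-5.80,-0.37)

Cross-section at z=6: (9.00,3.61) (-5.83,4.47) (-5.80,-0.37)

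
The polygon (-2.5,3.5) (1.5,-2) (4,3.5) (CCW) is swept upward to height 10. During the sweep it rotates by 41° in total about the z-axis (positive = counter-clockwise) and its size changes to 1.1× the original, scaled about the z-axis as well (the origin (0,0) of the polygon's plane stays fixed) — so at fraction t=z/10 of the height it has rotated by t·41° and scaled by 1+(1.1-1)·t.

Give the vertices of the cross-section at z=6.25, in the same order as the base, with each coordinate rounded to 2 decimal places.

Cross-section at z=6.25: (-4.00,2.20) (2.36,-1.23) (2.22,5.19)

t = z/height = 6.25/10 = 0.625
s = 1 + (scale-1)·z/height = 1 + (1.1-1)·6.25/10 = 1.062500
θ = twist·z/height = 41°·6.25/10 = 25.6250° = 0.447241 rad
cos θ = 0.901644, sin θ = 0.432479 (intermediates below are computed at full precision and shown rounded to 5 d.p.)
v1: (-2.5,3.5) → rotate → (-3.76779,2.07456) → ×s → (-4.00327,2.20422) → (-4.00,2.20)
v2: (1.5,-2) → rotate → (2.21742,-1.15457) → ×s → (2.35601,-1.22673) → (2.36,-1.23)
v3: (4,3.5) → rotate → (2.09290,4.88567) → ×s → (2.22370,5.19102) → (2.22,5.19)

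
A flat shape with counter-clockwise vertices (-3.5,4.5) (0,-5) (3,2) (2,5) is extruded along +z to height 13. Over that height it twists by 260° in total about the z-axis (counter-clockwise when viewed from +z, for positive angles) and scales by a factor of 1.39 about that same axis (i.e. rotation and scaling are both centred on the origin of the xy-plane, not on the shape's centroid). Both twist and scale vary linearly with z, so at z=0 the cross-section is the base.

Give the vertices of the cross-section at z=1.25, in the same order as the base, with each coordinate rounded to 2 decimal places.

Cross-section at z=1.25: (-5.26,2.70) (2.19,-4.70) (1.94,3.20) (-0.31,5.58)

t = z/height = 1.25/13 = 0.0961538
s = 1 + (scale-1)·z/height = 1 + (1.39-1)·1.25/13 = 1.037500
θ = twist·z/height = 260°·1.25/13 = 25.0000° = 0.436332 rad
cos θ = 0.906308, sin θ = 0.422618 (intermediates below are computed at full precision and shown rounded to 5 d.p.)
v1: (-3.5,4.5) → rotate → (-5.07386,2.59922) → ×s → (-5.26413,2.69669) → (-5.26,2.70)
v2: (0,-5) → rotate → (2.11309,-4.53154) → ×s → (2.19233,-4.70147) → (2.19,-4.70)
v3: (3,2) → rotate → (1.87369,3.08047) → ×s → (1.94395,3.19599) → (1.94,3.20)
v4: (2,5) → rotate → (-0.30048,5.37678) → ×s → (-0.31174,5.57840) → (-0.31,5.58)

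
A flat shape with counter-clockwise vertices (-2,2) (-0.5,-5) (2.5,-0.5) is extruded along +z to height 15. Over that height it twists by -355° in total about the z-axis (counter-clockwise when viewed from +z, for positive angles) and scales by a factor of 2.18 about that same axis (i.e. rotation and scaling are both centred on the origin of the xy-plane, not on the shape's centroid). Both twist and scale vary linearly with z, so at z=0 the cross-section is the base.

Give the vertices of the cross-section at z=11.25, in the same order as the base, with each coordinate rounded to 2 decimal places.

t = z/height = 11.25/15 = 0.75
s = 1 + (scale-1)·z/height = 1 + (2.18-1)·11.25/15 = 1.885000
θ = twist·z/height = -355°·11.25/15 = -266.2500° = -4.646939 rad
cos θ = -0.065403, sin θ = 0.997859 (intermediates below are computed at full precision and shown rounded to 5 d.p.)
v1: (-2,2) → rotate → (-1.86491,-2.12652) → ×s → (-3.51536,-4.00850) → (-3.52,-4.01)
v2: (-0.5,-5) → rotate → (5.02200,-0.17191) → ×s → (9.46646,-0.32406) → (9.47,-0.32)
v3: (2.5,-0.5) → rotate → (0.33542,2.52735) → ×s → (0.63227,4.76405) → (0.63,4.76)

Cross-section at z=11.25: (-3.52,-4.01) (9.47,-0.32) (0.63,4.76)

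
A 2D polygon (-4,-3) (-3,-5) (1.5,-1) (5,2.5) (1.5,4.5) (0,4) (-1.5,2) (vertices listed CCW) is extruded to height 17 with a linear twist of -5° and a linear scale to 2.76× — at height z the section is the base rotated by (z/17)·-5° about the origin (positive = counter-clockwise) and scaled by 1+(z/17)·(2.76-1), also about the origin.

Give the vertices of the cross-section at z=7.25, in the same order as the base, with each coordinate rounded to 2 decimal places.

Cross-section at z=7.25: (-7.19,-4.99) (-5.57,-8.55) (2.56,-1.85) (8.91,4.05) (2.92,7.77) (0.26,7.00) (-2.49,3.60)

t = z/height = 7.25/17 = 0.426471
s = 1 + (scale-1)·z/height = 1 + (2.76-1)·7.25/17 = 1.750588
θ = twist·z/height = -5°·7.25/17 = -2.1324° = -0.037217 rad
cos θ = 0.999308, sin θ = -0.037208 (intermediates below are computed at full precision and shown rounded to 5 d.p.)
v1: (-4,-3) → rotate → (-4.10885,-2.84909) → ×s → (-7.19291,-4.98758) → (-7.19,-4.99)
v2: (-3,-5) → rotate → (-3.18396,-4.88491) → ×s → (-5.57381,-8.55147) → (-5.57,-8.55)
v3: (1.5,-1) → rotate → (1.46175,-1.05512) → ×s → (2.55893,-1.84708) → (2.56,-1.85)
v4: (5,2.5) → rotate → (5.08956,2.31223) → ×s → (8.90972,4.04776) → (8.91,4.05)
v5: (1.5,4.5) → rotate → (1.66640,4.44107) → ×s → (2.91718,7.77449) → (2.92,7.77)
v6: (0,4) → rotate → (0.14883,3.99723) → ×s → (0.26054,6.99750) → (0.26,7.00)
v7: (-1.5,2) → rotate → (-1.42455,2.05443) → ×s → (-2.49379,3.59646) → (-2.49,3.60)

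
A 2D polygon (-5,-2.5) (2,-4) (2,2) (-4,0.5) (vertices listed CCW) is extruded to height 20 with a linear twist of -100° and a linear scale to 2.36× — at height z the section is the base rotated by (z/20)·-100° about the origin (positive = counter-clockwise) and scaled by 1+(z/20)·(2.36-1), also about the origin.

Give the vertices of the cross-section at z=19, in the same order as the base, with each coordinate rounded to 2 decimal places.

t = z/height = 19/20 = 0.95
s = 1 + (scale-1)·z/height = 1 + (2.36-1)·19/20 = 2.292000
θ = twist·z/height = -100°·19/20 = -95.0000° = -1.658063 rad
cos θ = -0.087156, sin θ = -0.996195 (intermediates below are computed at full precision and shown rounded to 5 d.p.)
v1: (-5,-2.5) → rotate → (-2.05471,5.19886) → ×s → (-4.70939,11.91579) → (-4.71,11.92)
v2: (2,-4) → rotate → (-4.15909,-1.64377) → ×s → (-9.53263,-3.76751) → (-9.53,-3.77)
v3: (2,2) → rotate → (1.81808,-2.16670) → ×s → (4.16703,-4.96608) → (4.17,-4.97)
v4: (-4,0.5) → rotate → (0.84672,3.94120) → ×s → (1.94068,9.03323) → (1.94,9.03)

Cross-section at z=19: (-4.71,11.92) (-9.53,-3.77) (4.17,-4.97) (1.94,9.03)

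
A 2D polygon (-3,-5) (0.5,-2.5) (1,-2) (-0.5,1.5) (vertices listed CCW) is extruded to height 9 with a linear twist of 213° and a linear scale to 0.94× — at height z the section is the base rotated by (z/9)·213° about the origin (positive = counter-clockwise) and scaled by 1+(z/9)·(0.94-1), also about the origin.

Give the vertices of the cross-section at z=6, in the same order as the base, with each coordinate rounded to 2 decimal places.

t = z/height = 6/9 = 0.666667
s = 1 + (scale-1)·z/height = 1 + (0.94-1)·6/9 = 0.960000
θ = twist·z/height = 213°·6/9 = 142.0000° = 2.478368 rad
cos θ = -0.788011, sin θ = 0.615661 (intermediates below are computed at full precision and shown rounded to 5 d.p.)
v1: (-3,-5) → rotate → (5.44234,2.09307) → ×s → (5.22465,2.00935) → (5.22,2.01)
v2: (0.5,-2.5) → rotate → (1.14515,2.27786) → ×s → (1.09934,2.18674) → (1.10,2.19)
v3: (1,-2) → rotate → (0.44331,2.19168) → ×s → (0.42558,2.10402) → (0.43,2.10)
v4: (-0.5,1.5) → rotate → (-0.52949,-1.48985) → ×s → (-0.50831,-1.43025) → (-0.51,-1.43)

Cross-section at z=6: (5.22,2.01) (1.10,2.19) (0.43,2.10) (-0.51,-1.43)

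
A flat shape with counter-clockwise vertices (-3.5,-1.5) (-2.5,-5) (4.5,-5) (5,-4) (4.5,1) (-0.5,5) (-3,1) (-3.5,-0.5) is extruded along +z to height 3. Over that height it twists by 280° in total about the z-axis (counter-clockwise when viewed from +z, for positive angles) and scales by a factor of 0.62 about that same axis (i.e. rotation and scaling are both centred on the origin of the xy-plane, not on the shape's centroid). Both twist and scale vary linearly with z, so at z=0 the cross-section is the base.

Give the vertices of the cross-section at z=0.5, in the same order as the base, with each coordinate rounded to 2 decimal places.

Cross-section at z=0.5: (-1.23,-3.35) (1.80,-4.92) (6.30,-0.15) (5.94,0.84) (2.21,3.71) (-3.73,2.87) (-2.61,-1.40) (-1.91,-2.71)

t = z/height = 0.5/3 = 0.166667
s = 1 + (scale-1)·z/height = 1 + (0.62-1)·0.5/3 = 0.936667
θ = twist·z/height = 280°·0.5/3 = 46.6667° = 0.814487 rad
cos θ = 0.686242, sin θ = 0.727374 (intermediates below are computed at full precision and shown rounded to 5 d.p.)
v1: (-3.5,-1.5) → rotate → (-1.31079,-3.57517) → ×s → (-1.22777,-3.34874) → (-1.23,-3.35)
v2: (-2.5,-5) → rotate → (1.92126,-5.24964) → ×s → (1.79958,-4.91716) → (1.80,-4.92)
v3: (4.5,-5) → rotate → (6.72496,-0.15803) → ×s → (6.29904,-0.14802) → (6.30,-0.15)
v4: (5,-4) → rotate → (6.34070,0.89190) → ×s → (5.93912,0.83541) → (5.94,0.84)
v5: (4.5,1) → rotate → (2.36071,3.95942) → ×s → (2.21120,3.70866) → (2.21,3.71)
v6: (-0.5,5) → rotate → (-3.97999,3.06752) → ×s → (-3.72792,2.87325) → (-3.73,2.87)
v7: (-3,1) → rotate → (-2.78610,-1.49588) → ×s → (-2.60965,-1.40114) → (-2.61,-1.40)
v8: (-3.5,-0.5) → rotate → (-2.03816,-2.88893) → ×s → (-1.90908,-2.70596) → (-1.91,-2.71)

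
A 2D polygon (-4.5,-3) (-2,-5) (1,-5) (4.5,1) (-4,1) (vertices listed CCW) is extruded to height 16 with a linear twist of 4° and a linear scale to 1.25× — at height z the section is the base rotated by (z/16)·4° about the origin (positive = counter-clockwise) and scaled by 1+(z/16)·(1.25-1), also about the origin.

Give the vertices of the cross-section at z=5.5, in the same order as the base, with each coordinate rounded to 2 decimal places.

Cross-section at z=5.5: (-4.81,-3.37) (-2.04,-5.48) (1.22,-5.40) (4.86,1.20) (-4.37,0.98)

t = z/height = 5.5/16 = 0.34375
s = 1 + (scale-1)·z/height = 1 + (1.25-1)·5.5/16 = 1.085938
θ = twist·z/height = 4°·5.5/16 = 1.3750° = 0.023998 rad
cos θ = 0.999712, sin θ = 0.023996 (intermediates below are computed at full precision and shown rounded to 5 d.p.)
v1: (-4.5,-3) → rotate → (-4.42672,-3.10712) → ×s → (-4.80714,-3.37414) → (-4.81,-3.37)
v2: (-2,-5) → rotate → (-1.87944,-5.04655) → ×s → (-2.04096,-5.48024) → (-2.04,-5.48)
v3: (1,-5) → rotate → (1.11969,-4.97456) → ×s → (1.21592,-5.40207) → (1.22,-5.40)
v4: (4.5,1) → rotate → (4.47471,1.10769) → ×s → (4.85925,1.20289) → (4.86,1.20)
v5: (-4,1) → rotate → (-4.02284,0.90373) → ×s → (-4.36856,0.98139) → (-4.37,0.98)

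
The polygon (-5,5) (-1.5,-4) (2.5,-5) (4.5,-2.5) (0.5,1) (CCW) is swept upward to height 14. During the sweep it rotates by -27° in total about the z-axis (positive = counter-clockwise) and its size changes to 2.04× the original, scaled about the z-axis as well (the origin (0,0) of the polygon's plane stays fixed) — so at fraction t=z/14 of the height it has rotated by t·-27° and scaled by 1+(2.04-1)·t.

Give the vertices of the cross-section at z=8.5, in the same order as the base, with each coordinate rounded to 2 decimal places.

Cross-section at z=8.5: (-5.52,10.13) (-4.19,-5.57) (1.61,-8.98) (5.89,-5.98) (1.24,1.33)

t = z/height = 8.5/14 = 0.607143
s = 1 + (scale-1)·z/height = 1 + (2.04-1)·8.5/14 = 1.631429
θ = twist·z/height = -27°·8.5/14 = -16.3929° = -0.286109 rad
cos θ = 0.959349, sin θ = -0.282222 (intermediates below are computed at full precision and shown rounded to 5 d.p.)
v1: (-5,5) → rotate → (-3.38564,6.20786) → ×s → (-5.52342,10.12767) → (-5.52,10.13)
v2: (-1.5,-4) → rotate → (-2.56791,-3.41406) → ×s → (-4.18936,-5.56980) → (-4.19,-5.57)
v3: (2.5,-5) → rotate → (0.98726,-5.50230) → ×s → (1.61065,-8.97661) → (1.61,-8.98)
v4: (4.5,-2.5) → rotate → (3.61152,-3.66837) → ×s → (5.89193,-5.98469) → (5.89,-5.98)
v5: (0.5,1) → rotate → (0.76190,0.81824) → ×s → (1.24298,1.33490) → (1.24,1.33)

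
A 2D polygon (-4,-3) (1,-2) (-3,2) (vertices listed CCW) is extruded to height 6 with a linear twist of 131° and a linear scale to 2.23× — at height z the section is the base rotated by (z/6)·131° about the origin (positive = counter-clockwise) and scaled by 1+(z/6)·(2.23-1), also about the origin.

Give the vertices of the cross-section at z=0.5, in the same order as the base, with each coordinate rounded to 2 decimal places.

Cross-section at z=0.5: (-3.70,-4.08) (1.50,-1.96) (-3.67,1.54)

t = z/height = 0.5/6 = 0.0833333
s = 1 + (scale-1)·z/height = 1 + (2.23-1)·0.5/6 = 1.102500
θ = twist·z/height = 131°·0.5/6 = 10.9167° = 0.190532 rad
cos θ = 0.981904, sin θ = 0.189381 (intermediates below are computed at full precision and shown rounded to 5 d.p.)
v1: (-4,-3) → rotate → (-3.35947,-3.70324) → ×s → (-3.70382,-4.08282) → (-3.70,-4.08)
v2: (1,-2) → rotate → (1.36067,-1.77443) → ×s → (1.50013,-1.95630) → (1.50,-1.96)
v3: (-3,2) → rotate → (-3.32447,1.39566) → ×s → (-3.66523,1.53872) → (-3.67,1.54)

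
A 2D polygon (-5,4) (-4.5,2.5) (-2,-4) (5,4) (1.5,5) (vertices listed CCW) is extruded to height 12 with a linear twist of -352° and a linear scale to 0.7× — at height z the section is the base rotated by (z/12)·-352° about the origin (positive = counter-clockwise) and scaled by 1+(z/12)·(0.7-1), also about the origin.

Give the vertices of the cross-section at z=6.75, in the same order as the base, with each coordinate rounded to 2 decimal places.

t = z/height = 6.75/12 = 0.5625
s = 1 + (scale-1)·z/height = 1 + (0.7-1)·6.75/12 = 0.831250
θ = twist·z/height = -352°·6.75/12 = -198.0000° = -3.455752 rad
cos θ = -0.951057, sin θ = 0.309017 (intermediates below are computed at full precision and shown rounded to 5 d.p.)
v1: (-5,4) → rotate → (3.51921,-5.34931) → ×s → (2.92535,-4.44661) → (2.93,-4.45)
v2: (-4.5,2.5) → rotate → (3.50721,-3.76822) → ×s → (2.91537,-3.13233) → (2.92,-3.13)
v3: (-2,-4) → rotate → (3.13818,3.18619) → ×s → (2.60861,2.64852) → (2.61,2.65)
v4: (5,4) → rotate → (-5.99135,-2.25914) → ×s → (-4.98031,-1.87791) → (-4.98,-1.88)
v5: (1.5,5) → rotate → (-2.97167,-4.29176) → ×s → (-2.47020,-3.56752) → (-2.47,-3.57)

Cross-section at z=6.75: (2.93,-4.45) (2.92,-3.13) (2.61,2.65) (-4.98,-1.88) (-2.47,-3.57)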